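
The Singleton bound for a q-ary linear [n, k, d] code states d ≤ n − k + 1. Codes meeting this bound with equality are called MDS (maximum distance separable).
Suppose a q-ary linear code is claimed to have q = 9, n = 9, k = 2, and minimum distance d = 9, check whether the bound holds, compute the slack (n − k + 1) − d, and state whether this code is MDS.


Singleton RHS = n − k + 1 = 8, slack = -1, bound violated (no such code; not MDS).

Singleton bound: d ≤ n − k + 1.
Here n = 9, k = 2, so n − k + 1 = 8.
Given d = 9, check d ≤ 8: NO.
Slack = (n − k + 1) − d = -1.
The slack is negative: d = 9 exceeds n − k + 1 = 8 by 1, so the Singleton bound is violated and no linear [9, 2, 9]_9 code can exist. In particular it is not MDS (MDS requires d = n − k + 1 exactly).
Description: the claimed parameters are [9, 2, 9]_9; such a code would be impossible (violates the Singleton bound).


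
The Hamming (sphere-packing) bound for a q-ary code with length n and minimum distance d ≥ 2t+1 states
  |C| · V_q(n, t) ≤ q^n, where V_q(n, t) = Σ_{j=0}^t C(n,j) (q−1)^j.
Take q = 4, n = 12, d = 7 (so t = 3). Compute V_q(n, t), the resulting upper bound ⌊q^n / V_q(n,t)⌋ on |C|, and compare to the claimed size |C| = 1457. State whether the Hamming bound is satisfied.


V_q(n, t) = 6571, q^n = 16777216, Hamming bound = 2553, |C| = 1457 ≤ bound (satisfied).

Step 1: Compute V_q(n, t) = Σ_{j=0}^3 C(n, j) (q−1)^j.
  j = 0: C(12,0)·(3)^0 = 1·1 = 1.
  j = 1: C(12,1)·(3)^1 = 12·3 = 36.
  j = 2: C(12,2)·(3)^2 = 66·9 = 594.
  j = 3: C(12,3)·(3)^3 = 220·27 = 5940.
  V_q(n, t) = 1 + 36 + 594 + 5940 = 6571.
Step 2: q^n = 4^12 = 16777216.
Step 3: Hamming bound ⌊q^n / V_q(n,t)⌋ = ⌊16777216/6571⌋ = 2553.
Step 4: Compare |C| = 1457 to 2553: satisfied.
The claimed |C| lies below the Hamming bound.


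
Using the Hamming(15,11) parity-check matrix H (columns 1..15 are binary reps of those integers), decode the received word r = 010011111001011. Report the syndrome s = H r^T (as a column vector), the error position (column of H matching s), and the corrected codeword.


s = (1, 0, 1, 0)^T, error position = 10, corrected codeword c = 010011111101011

Compute s = H r^T mod 2 one row at a time:
  s_1 = 1 + 1 + 0 + 0 + 1 + 0 + 1 + 1 = 5 ≡ 1 (mod 2).
  s_2 = 0 + 1 + 1 + 1 + 1 + 0 + 1 + 1 = 6 ≡ 0 (mod 2).
  s_3 = 1 + 0 + 1 + 1 + 0 + 0 + 1 + 1 = 5 ≡ 1 (mod 2).
  s_4 = 0 + 0 + 1 + 1 + 1 + 0 + 0 + 1 = 4 ≡ 0 (mod 2).
s = (1, 0, 1, 0)^T — this equals column 10 of H (binary 1010), so error is at position 10.
Correct: flip bit 10 of r = 010011111001011 to get c = 010011111101011.


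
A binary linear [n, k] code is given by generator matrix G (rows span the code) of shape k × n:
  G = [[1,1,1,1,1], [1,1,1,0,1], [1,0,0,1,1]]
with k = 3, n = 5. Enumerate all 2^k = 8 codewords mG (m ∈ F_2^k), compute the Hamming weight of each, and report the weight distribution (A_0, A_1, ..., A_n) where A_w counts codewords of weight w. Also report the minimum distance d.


Weight distribution: A_0 = 1, A_1 = 1, A_2 = 2, A_3 = 2, A_4 = 1, A_5 = 1. Minimum distance d = 1.

Enumerate all 2^3 = 8 messages m ∈ F_2^3.
For each, compute codeword c = mG in F_2^5, then tally its weight.
  m = 000 → c = 00000, weight = 0.
  m = 100 → c = 11111, weight = 5.
  m = 010 → c = 11101, weight = 4.
  m = 110 → c = 00010, weight = 1.
  m = 001 → c = 10011, weight = 3.
  m = 101 → c = 01100, weight = 2.
  m = 011 → c = 01110, weight = 3.
  m = 111 → c = 10001, weight = 2.
Tally weights:
  weight 0: 1 codewords.
  weight 1: 1 codewords.
  weight 2: 2 codewords.
  weight 3: 2 codewords.
  weight 4: 1 codewords.
  weight 5: 1 codewords.
Minimum distance d = smallest w > 0 with A_w > 0 = 1.
Sanity: Σ A_w = 8 = 2^3 = 8 ✓.


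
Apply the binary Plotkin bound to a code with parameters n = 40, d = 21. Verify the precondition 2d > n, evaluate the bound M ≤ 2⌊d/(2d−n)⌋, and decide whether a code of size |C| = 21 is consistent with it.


Plotkin bound M ≤ 20; given |C| = 21 > bound (violated).

Check applicability: 2d = 42, n = 40.
2d − n = 2 > 0, so Plotkin applies.
Compute d/(2d−n) = 21/2 ≈ 10.5000.
⌊d/(2d−n)⌋ = 10.
Plotkin bound: M ≤ 2·10 = 20.
Given |C| = 21, check: VIOLATED.
This |C| is above the Plotkin bound, so no binary code with n = 40, d = 21 and 21 codewords exists.


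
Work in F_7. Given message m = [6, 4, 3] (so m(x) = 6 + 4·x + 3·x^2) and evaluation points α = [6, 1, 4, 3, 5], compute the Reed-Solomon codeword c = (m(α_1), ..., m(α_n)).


c = [5, 6, 0, 3, 3]

Message polynomial: m(x) = 6 + 4·x + 3·x^2 (mod 7).
For each evaluation point α_i, compute m(α_i) mod 7:
  α_1 = 6: Horner steps 3 → 1 → 5, so m(6) = 5.
  α_2 = 1: Horner steps 3 → 0 → 6, so m(1) = 6.
  α_3 = 4: Horner steps 3 → 2 → 0, so m(4) = 0.
  α_4 = 3: Horner steps 3 → 6 → 3, so m(3) = 3.
  α_5 = 5: Horner steps 3 → 5 → 3, so m(5) = 3.
Codeword c = [5, 6, 0, 3, 3] ∈ F_7^5.


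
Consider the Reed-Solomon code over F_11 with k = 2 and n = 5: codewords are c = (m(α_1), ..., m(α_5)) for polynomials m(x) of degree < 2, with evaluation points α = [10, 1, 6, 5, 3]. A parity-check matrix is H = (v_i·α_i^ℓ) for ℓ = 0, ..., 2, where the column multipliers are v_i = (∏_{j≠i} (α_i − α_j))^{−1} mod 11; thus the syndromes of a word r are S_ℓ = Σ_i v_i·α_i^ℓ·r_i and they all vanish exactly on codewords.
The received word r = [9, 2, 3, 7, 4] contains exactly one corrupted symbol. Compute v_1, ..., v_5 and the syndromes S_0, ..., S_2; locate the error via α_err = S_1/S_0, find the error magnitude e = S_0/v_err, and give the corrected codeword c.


S = (7, 7, 7), error at position 2, error magnitude e = 1, c = [9, 1, 3, 7, 4].

Step 1: column multipliers v_i = (∏_{j≠i}(α_i − α_j))^{−1} mod 11.
  i = 1 (α = 10): (10−1)(10−6)(10−5)(10−3) = 9·4·5·7 = 1260 ≡ 6, so v_1 = 6^{−1} = 2 (mod 11).
  i = 2 (α = 1): (1−10)(1−6)(1−5)(1−3) = (−9)·(−5)·(−4)·(−2) = 360 ≡ 8, so v_2 = 8^{−1} = 7 (mod 11).
  i = 3 (α = 6): (6−10)(6−1)(6−5)(6−3) = (−4)·5·1·3 = −60 ≡ 6, so v_3 = 6^{−1} = 2 (mod 11).
  i = 4 (α = 5): (5−10)(5−1)(5−6)(5−3) = (−5)·4·(−1)·2 = 40 ≡ 7, so v_4 = 7^{−1} = 8 (mod 11).
  i = 5 (α = 3): (3−10)(3−1)(3−6)(3−5) = (−7)·2·(−3)·(−2) = −84 ≡ 4, so v_5 = 4^{−1} = 3 (mod 11).
  v = [2, 7, 2, 8, 3].
Step 2: syndromes of r = [9, 2, 3, 7, 4] (all sums mod 11).
  S_0 = Σ v_i r_i = 2·9 + 7·2 + 2·3 + 8·7 + 3·4 = 106 ≡ 7.
  S_1 = Σ v_i α_i r_i = 2·10·9 + 7·1·2 + 2·6·3 + 8·5·7 + 3·3·4 = 546 ≡ 7.
  α_i^2 mod 11 = [1, 1, 3, 3, 9].
  S_2 = Σ v_i α_i^2 r_i = 2·1·9 + 7·1·2 + 2·3·3 + 8·3·7 + 3·9·4 = 326 ≡ 7.
  S = (7, 7, 7) ≠ 0, so r is not a codeword (an error is present).
Step 3: locate the error. For a single error e at position i, S_ℓ = v_i·e·α_i^ℓ, so α_err = S_1/S_0.
  S_0^{−1} = 7^{−1} = 8 (mod 11), so α_err = 7·8 = 56 ≡ 1 = α_2. Error position i = 2.
  Consistency check: S_2/S_1 = 7·8 = 56 ≡ 1 = α_err ✓ (single-error assumption holds).
Step 4: error magnitude e = S_0/v_2 = S_0·∏_{j≠2}(α_2 − α_j) = 7·8 = 56 ≡ 1 (mod 11).
Step 5: correct position 2: c_2 = r_2 − e = 2 − 1 ≡ 1 (mod 11). Hence c = [9, 1, 3, 7, 4].
  Check: interpolating c through the α_i gives m(x) = 5 + 7·x (degree < 2) with m(α_i) = c_i for every i, so c is indeed a codeword.


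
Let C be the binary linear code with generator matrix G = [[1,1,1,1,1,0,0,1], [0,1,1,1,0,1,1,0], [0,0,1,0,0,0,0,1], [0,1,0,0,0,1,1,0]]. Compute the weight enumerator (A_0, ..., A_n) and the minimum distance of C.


Weight distribution: A_0 = 1, A_2 = 3, A_3 = 1, A_4 = 3, A_5 = 6, A_6 = 1, A_7 = 1. Minimum distance d = 2.

Enumerate all 2^4 = 16 messages m ∈ F_2^4.
For each, compute codeword c = mG in F_2^8, then tally its weight.
  m = 0000 → c = 00000000, weight = 0.
  m = 1000 → c = 11111001, weight = 6.
  m = 0100 → c = 01110110, weight = 5.
  m = 1100 → c = 10001111, weight = 5.
  m = 0010 → c = 00100001, weight = 2.
  m = 1010 → c = 11011000, weight = 4.
  m = 0110 → c = 01010111, weight = 5.
  m = 1110 → c = 10101110, weight = 5.
  m = 0001 → c = 01000110, weight = 3.
  m = 1001 → c = 10111111, weight = 7.
  m = 0101 → c = 00110000, weight = 2.
  m = 1101 → c = 11001001, weight = 4.
  m = 0011 → c = 01100111, weight = 5.
  m = 1011 → c = 10011110, weight = 5.
  m = 0111 → c = 00010001, weight = 2.
  m = 1111 → c = 11101000, weight = 4.
Tally weights:
  weight 0: 1 codewords.
  weight 2: 3 codewords.
  weight 3: 1 codewords.
  weight 4: 3 codewords.
  weight 5: 6 codewords.
  weight 6: 1 codewords.
  weight 7: 1 codewords.
Minimum distance d = smallest w > 0 with A_w > 0 = 2.
Sanity: Σ A_w = 16 = 2^4 = 16 ✓.


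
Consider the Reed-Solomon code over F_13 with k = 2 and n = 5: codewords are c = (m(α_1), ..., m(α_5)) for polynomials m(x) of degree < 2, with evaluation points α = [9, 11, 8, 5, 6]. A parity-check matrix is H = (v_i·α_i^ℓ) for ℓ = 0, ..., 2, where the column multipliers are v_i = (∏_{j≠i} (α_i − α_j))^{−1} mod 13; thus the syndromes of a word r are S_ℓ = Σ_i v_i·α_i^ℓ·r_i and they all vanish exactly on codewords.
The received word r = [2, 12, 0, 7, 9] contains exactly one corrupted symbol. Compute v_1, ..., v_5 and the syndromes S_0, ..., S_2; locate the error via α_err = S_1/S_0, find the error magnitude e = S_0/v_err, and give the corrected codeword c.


S = (10, 6, 1), error at position 2, error magnitude e = 6, c = [2, 6, 0, 7, 9].

Step 1: column multipliers v_i = (∏_{j≠i}(α_i − α_j))^{−1} mod 13.
  i = 1 (α = 9): (9−11)(9−8)(9−5)(9−6) = (−2)·1·4·3 = −24 ≡ 2, so v_1 = 2^{−1} = 7 (mod 13).
  i = 2 (α = 11): (11−9)(11−8)(11−5)(11−6) = 2·3·6·5 = 180 ≡ 11, so v_2 = 11^{−1} = 6 (mod 13).
  i = 3 (α = 8): (8−9)(8−11)(8−5)(8−6) = (−1)·(−3)·3·2 = 18 ≡ 5, so v_3 = 5^{−1} = 8 (mod 13).
  i = 4 (α = 5): (5−9)(5−11)(5−8)(5−6) = (−4)·(−6)·(−3)·(−1) = 72 ≡ 7, so v_4 = 7^{−1} = 2 (mod 13).
  i = 5 (α = 6): (6−9)(6−11)(6−8)(6−5) = (−3)·(−5)·(−2)·1 = −30 ≡ 9, so v_5 = 9^{−1} = 3 (mod 13).
  v = [7, 6, 8, 2, 3].
Step 2: syndromes of r = [2, 12, 0, 7, 9] (all sums mod 13).
  S_0 = Σ v_i r_i = 7·2 + 6·12 + 8·0 + 2·7 + 3·9 = 127 ≡ 10.
  S_1 = Σ v_i α_i r_i = 7·9·2 + 6·11·12 + 8·8·0 + 2·5·7 + 3·6·9 = 1150 ≡ 6.
  α_i^2 mod 13 = [3, 4, 12, 12, 10].
  S_2 = Σ v_i α_i^2 r_i = 7·3·2 + 6·4·12 + 8·12·0 + 2·12·7 + 3·10·9 = 768 ≡ 1.
  S = (10, 6, 1) ≠ 0, so r is not a codeword (an error is present).
Step 3: locate the error. For a single error e at position i, S_ℓ = v_i·e·α_i^ℓ, so α_err = S_1/S_0.
  S_0^{−1} = 10^{−1} = 4 (mod 13), so α_err = 6·4 = 24 ≡ 11 = α_2. Error position i = 2.
  Consistency check: S_2/S_1 = 1·11 = 11 ≡ 11 = α_err ✓ (single-error assumption holds).
Step 4: error magnitude e = S_0/v_2 = S_0·∏_{j≠2}(α_2 − α_j) = 10·11 = 110 ≡ 6 (mod 13).
Step 5: correct position 2: c_2 = r_2 − e = 12 − 6 ≡ 6 (mod 13). Hence c = [2, 6, 0, 7, 9].
  Check: interpolating c through the α_i gives m(x) = 10 + 2·x (degree < 2) with m(α_i) = c_i for every i, so c is indeed a codeword.


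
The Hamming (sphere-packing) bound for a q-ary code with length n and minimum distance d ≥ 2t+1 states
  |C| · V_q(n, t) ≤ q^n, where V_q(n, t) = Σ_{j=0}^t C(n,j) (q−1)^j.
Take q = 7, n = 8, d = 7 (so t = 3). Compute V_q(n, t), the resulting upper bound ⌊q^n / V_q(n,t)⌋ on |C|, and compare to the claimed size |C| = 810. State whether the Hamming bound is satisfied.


V_q(n, t) = 13153, q^n = 5764801, Hamming bound = 438, |C| = 810 > bound (violated).

Step 1: Compute V_q(n, t) = Σ_{j=0}^3 C(n, j) (q−1)^j.
  j = 0: C(8,0)·(6)^0 = 1·1 = 1.
  j = 1: C(8,1)·(6)^1 = 8·6 = 48.
  j = 2: C(8,2)·(6)^2 = 28·36 = 1008.
  j = 3: C(8,3)·(6)^3 = 56·216 = 12096.
  V_q(n, t) = 1 + 48 + 1008 + 12096 = 13153.
Step 2: q^n = 7^8 = 5764801.
Step 3: Hamming bound ⌊q^n / V_q(n,t)⌋ = ⌊5764801/13153⌋ = 438.
Step 4: Compare |C| = 810 to 438: violated.
The claimed |C| lies above the Hamming bound, so no 7-ary code of length 8 with d ≥ 7 can have 810 codewords.


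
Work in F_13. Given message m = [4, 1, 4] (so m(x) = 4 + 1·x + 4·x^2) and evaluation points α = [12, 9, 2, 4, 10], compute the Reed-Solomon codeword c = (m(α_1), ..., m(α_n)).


c = [7, 12, 9, 7, 11]

Message polynomial: m(x) = 4 + 1·x + 4·x^2 (mod 13).
For each evaluation point α_i, compute m(α_i) mod 13:
  α_1 = 12: Horner steps 4 → 10 → 7, so m(12) = 7.
  α_2 = 9: Horner steps 4 → 11 → 12, so m(9) = 12.
  α_3 = 2: Horner steps 4 → 9 → 9, so m(2) = 9.
  α_4 = 4: Horner steps 4 → 4 → 7, so m(4) = 7.
  α_5 = 10: Horner steps 4 → 2 → 11, so m(10) = 11.
Codeword c = [7, 12, 9, 7, 11] ∈ F_13^5.


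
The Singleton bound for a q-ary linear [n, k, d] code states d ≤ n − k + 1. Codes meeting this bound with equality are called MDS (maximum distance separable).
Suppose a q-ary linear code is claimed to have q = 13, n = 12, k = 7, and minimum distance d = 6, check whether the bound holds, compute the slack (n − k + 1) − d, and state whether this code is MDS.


Singleton RHS = n − k + 1 = 6, slack = 0, bound satisfied, MDS.

Singleton bound: d ≤ n − k + 1.
Here n = 12, k = 7, so n − k + 1 = 6.
Given d = 6, check d ≤ 6: YES.
Slack = (n − k + 1) − d = 0.
The code is MDS (slack = 0).
Description: the claimed parameters are [12, 7, 6]_13; such a code would be MDS (meets Singleton bound).


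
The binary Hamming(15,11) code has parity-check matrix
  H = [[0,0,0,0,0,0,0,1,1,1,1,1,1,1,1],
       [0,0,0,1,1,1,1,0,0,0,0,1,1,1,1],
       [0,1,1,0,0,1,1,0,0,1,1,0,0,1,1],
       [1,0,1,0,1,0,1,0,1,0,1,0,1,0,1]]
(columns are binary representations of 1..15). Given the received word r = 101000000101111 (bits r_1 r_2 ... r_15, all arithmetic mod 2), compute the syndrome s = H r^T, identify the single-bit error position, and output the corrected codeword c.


s = (1, 0, 0, 0)^T, error position = 8, corrected codeword c = 101000010101111

Compute s = H r^T mod 2 one row at a time:
  s_1 = 0 + 0 + 1 + 0 + 1 + 1 + 1 + 1 = 5 ≡ 1 (mod 2).
  s_2 = 0 + 0 + 0 + 0 + 1 + 1 + 1 + 1 = 4 ≡ 0 (mod 2).
  s_3 = 0 + 1 + 0 + 0 + 1 + 0 + 1 + 1 = 4 ≡ 0 (mod 2).
  s_4 = 1 + 1 + 0 + 0 + 0 + 0 + 1 + 1 = 4 ≡ 0 (mod 2).
s = (1, 0, 0, 0)^T — this equals column 8 of H (binary 1000), so error is at position 8.
Correct: flip bit 8 of r = 101000000101111 to get c = 101000010101111.


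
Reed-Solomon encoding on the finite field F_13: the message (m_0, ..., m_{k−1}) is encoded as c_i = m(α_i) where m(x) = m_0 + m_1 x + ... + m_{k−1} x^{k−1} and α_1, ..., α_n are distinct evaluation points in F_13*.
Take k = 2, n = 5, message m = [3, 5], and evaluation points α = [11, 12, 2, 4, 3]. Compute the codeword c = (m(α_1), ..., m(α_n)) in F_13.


c = [6, 11, 0, 10, 5]

Message polynomial: m(x) = 3 + 5·x (mod 13).
For each evaluation point α_i, compute m(α_i) mod 13:
  α_1 = 11: Horner steps 5 → 6, so m(11) = 6.
  α_2 = 12: Horner steps 5 → 11, so m(12) = 11.
  α_3 = 2: Horner steps 5 → 0, so m(2) = 0.
  α_4 = 4: Horner steps 5 → 10, so m(4) = 10.
  α_5 = 3: Horner steps 5 → 5, so m(3) = 5.
Codeword c = [6, 11, 0, 10, 5] ∈ F_13^5.


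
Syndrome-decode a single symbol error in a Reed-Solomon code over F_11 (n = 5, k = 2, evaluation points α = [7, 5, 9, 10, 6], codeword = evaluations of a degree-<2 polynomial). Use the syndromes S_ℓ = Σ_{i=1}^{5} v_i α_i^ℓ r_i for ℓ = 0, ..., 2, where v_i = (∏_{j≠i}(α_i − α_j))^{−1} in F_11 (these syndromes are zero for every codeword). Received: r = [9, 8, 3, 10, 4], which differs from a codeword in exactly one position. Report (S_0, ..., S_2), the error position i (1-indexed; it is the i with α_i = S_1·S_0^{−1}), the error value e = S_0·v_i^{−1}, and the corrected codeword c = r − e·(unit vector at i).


S = (9, 8, 1), error at position 1, error magnitude e = 9, c = [0, 8, 3, 10, 4].

Step 1: column multipliers v_i = (∏_{j≠i}(α_i − α_j))^{−1} mod 11.
  i = 1 (α = 7): (7−5)(7−9)(7−10)(7−6) = 2·(−2)·(−3)·1 = 12 ≡ 1, so v_1 = 1^{−1} = 1 (mod 11).
  i = 2 (α = 5): (5−7)(5−9)(5−10)(5−6) = (−2)·(−4)·(−5)·(−1) = 40 ≡ 7, so v_2 = 7^{−1} = 8 (mod 11).
  i = 3 (α = 9): (9−7)(9−5)(9−10)(9−6) = 2·4·(−1)·3 = −24 ≡ 9, so v_3 = 9^{−1} = 5 (mod 11).
  i = 4 (α = 10): (10−7)(10−5)(10−9)(10−6) = 3·5·1·4 = 60 ≡ 5, so v_4 = 5^{−1} = 9 (mod 11).
  i = 5 (α = 6): (6−7)(6−5)(6−9)(6−10) = (−1)·1·(−3)·(−4) = −12 ≡ 10, so v_5 = 10^{−1} = 10 (mod 11).
  v = [1, 8, 5, 9, 10].
Step 2: syndromes of r = [9, 8, 3, 10, 4] (all sums mod 11).
  S_0 = Σ v_i r_i = 1·9 + 8·8 + 5·3 + 9·10 + 10·4 = 218 ≡ 9.
  S_1 = Σ v_i α_i r_i = 1·7·9 + 8·5·8 + 5·9·3 + 9·10·10 + 10·6·4 = 1658 ≡ 8.
  α_i^2 mod 11 = [5, 3, 4, 1, 3].
  S_2 = Σ v_i α_i^2 r_i = 1·5·9 + 8·3·8 + 5·4·3 + 9·1·10 + 10·3·4 = 507 ≡ 1.
  S = (9, 8, 1) ≠ 0, so r is not a codeword (an error is present).
Step 3: locate the error. For a single error e at position i, S_ℓ = v_i·e·α_i^ℓ, so α_err = S_1/S_0.
  S_0^{−1} = 9^{−1} = 5 (mod 11), so α_err = 8·5 = 40 ≡ 7 = α_1. Error position i = 1.
  Consistency check: S_2/S_1 = 1·7 = 7 ≡ 7 = α_err ✓ (single-error assumption holds).
Step 4: error magnitude e = S_0/v_1 = S_0·∏_{j≠1}(α_1 − α_j) = 9·1 = 9 ≡ 9 (mod 11).
Step 5: correct position 1: c_1 = r_1 − e = 9 − 9 ≡ 0 (mod 11). Hence c = [0, 8, 3, 10, 4].
  Check: interpolating c through the α_i gives m(x) = 6 + 7·x (degree < 2) with m(α_i) = c_i for every i, so c is indeed a codeword.


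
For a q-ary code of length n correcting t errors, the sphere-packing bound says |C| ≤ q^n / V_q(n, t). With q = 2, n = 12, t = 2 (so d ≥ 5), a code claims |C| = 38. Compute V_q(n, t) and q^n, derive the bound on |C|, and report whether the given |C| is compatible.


V_q(n, t) = 79, q^n = 4096, Hamming bound = 51, |C| = 38 ≤ bound (satisfied).

Step 1: Compute V_q(n, t) = Σ_{j=0}^2 C(n, j) (q−1)^j.
  j = 0: C(12,0)·(1)^0 = 1·1 = 1.
  j = 1: C(12,1)·(1)^1 = 12·1 = 12.
  j = 2: C(12,2)·(1)^2 = 66·1 = 66.
  V_q(n, t) = 1 + 12 + 66 = 79.
Step 2: q^n = 2^12 = 4096.
Step 3: Hamming bound ⌊q^n / V_q(n,t)⌋ = ⌊4096/79⌋ = 51.
Step 4: Compare |C| = 38 to 51: satisfied.
The claimed |C| lies below the Hamming bound.


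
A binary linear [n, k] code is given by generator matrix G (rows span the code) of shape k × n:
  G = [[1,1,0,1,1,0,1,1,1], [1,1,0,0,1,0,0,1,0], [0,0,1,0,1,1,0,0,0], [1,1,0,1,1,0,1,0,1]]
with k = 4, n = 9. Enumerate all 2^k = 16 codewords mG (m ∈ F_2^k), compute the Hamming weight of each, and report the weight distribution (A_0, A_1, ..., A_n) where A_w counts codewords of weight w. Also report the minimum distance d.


Weight distribution: A_0 = 1, A_1 = 1, A_3 = 3, A_4 = 4, A_5 = 1, A_6 = 2, A_7 = 3, A_8 = 1. Minimum distance d = 1.

Enumerate all 2^4 = 16 messages m ∈ F_2^4.
For each, compute codeword c = mG in F_2^9, then tally its weight.
  m = 0000 → c = 000000000, weight = 0.
  m = 1000 → c = 110110111, weight = 7.
  m = 0100 → c = 110010010, weight = 4.
  m = 1100 → c = 000100101, weight = 3.
  m = 0010 → c = 001011000, weight = 3.
  m = 1010 → c = 111101111, weight = 8.
  m = 0110 → c = 111001010, weight = 5.
  m = 1110 → c = 001111101, weight = 6.
  m = 0001 → c = 110110101, weight = 6.
  m = 1001 → c = 000000010, weight = 1.
  m = 0101 → c = 000100111, weight = 4.
  m = 1101 → c = 110010000, weight = 3.
  m = 0011 → c = 111101101, weight = 7.
  m = 1011 → c = 001011010, weight = 4.
  m = 0111 → c = 001111111, weight = 7.
  m = 1111 → c = 111001000, weight = 4.
Tally weights:
  weight 0: 1 codewords.
  weight 1: 1 codewords.
  weight 3: 3 codewords.
  weight 4: 4 codewords.
  weight 5: 1 codewords.
  weight 6: 2 codewords.
  weight 7: 3 codewords.
  weight 8: 1 codewords.
Minimum distance d = smallest w > 0 with A_w > 0 = 1.
Sanity: Σ A_w = 16 = 2^4 = 16 ✓.


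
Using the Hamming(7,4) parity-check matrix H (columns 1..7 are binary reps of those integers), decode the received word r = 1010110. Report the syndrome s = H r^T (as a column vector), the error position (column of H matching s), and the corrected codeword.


s = (0, 0, 1)^T, error position = 1, corrected codeword c = 0010110

Compute s = H r^T mod 2 one row at a time:
  s_1 = 0 + 1 + 1 + 0 = 2 ≡ 0 (mod 2).
  s_2 = 0 + 1 + 1 + 0 = 2 ≡ 0 (mod 2).
  s_3 = 1 + 1 + 1 + 0 = 3 ≡ 1 (mod 2).
s = (0, 0, 1)^T — this equals column 1 of H (binary 001), so error is at position 1.
Correct: flip bit 1 of r = 1010110 to get c = 0010110.


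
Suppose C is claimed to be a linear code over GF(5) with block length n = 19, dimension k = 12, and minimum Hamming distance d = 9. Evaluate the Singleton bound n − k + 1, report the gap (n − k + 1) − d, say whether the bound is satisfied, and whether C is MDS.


Singleton RHS = n − k + 1 = 8, slack = -1, bound violated (no such code; not MDS).

Singleton bound: d ≤ n − k + 1.
Here n = 19, k = 12, so n − k + 1 = 8.
Given d = 9, check d ≤ 8: NO.
Slack = (n − k + 1) − d = -1.
The slack is negative: d = 9 exceeds n − k + 1 = 8 by 1, so the Singleton bound is violated and no linear [19, 12, 9]_5 code can exist. In particular it is not MDS (MDS requires d = n − k + 1 exactly).
Description: the claimed parameters are [19, 12, 9]_5; such a code would be impossible (violates the Singleton bound).


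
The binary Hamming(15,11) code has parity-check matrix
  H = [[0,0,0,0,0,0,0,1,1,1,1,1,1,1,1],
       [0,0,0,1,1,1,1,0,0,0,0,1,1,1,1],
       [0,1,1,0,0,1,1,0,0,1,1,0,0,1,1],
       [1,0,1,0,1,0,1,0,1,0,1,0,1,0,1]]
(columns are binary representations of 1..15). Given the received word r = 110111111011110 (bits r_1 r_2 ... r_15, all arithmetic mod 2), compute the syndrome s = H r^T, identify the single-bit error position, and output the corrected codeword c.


s = (0, 1, 1, 0)^T, error position = 6, corrected codeword c = 110110111011110

Compute s = H r^T mod 2 one row at a time:
  s_1 = 1 + 1 + 0 + 1 + 1 + 1 + 1 + 0 = 6 ≡ 0 (mod 2).
  s_2 = 1 + 1 + 1 + 1 + 1 + 1 + 1 + 0 = 7 ≡ 1 (mod 2).
  s_3 = 1 + 0 + 1 + 1 + 0 + 1 + 1 + 0 = 5 ≡ 1 (mod 2).
  s_4 = 1 + 0 + 1 + 1 + 1 + 1 + 1 + 0 = 6 ≡ 0 (mod 2).
s = (0, 1, 1, 0)^T — this equals column 6 of H (binary 0110), so error is at position 6.
Correct: flip bit 6 of r = 110111111011110 to get c = 110110111011110.


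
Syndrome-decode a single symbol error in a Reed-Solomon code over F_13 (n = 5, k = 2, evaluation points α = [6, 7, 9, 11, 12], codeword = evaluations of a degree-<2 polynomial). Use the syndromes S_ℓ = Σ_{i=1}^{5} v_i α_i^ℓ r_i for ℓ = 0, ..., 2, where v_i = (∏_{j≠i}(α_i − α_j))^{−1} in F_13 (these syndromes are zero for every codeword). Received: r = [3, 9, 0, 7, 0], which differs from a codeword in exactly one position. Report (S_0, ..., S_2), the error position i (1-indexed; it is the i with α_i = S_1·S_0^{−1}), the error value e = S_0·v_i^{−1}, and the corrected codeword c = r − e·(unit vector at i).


S = (7, 11, 8), error at position 3, error magnitude e = 5, c = [3, 9, 8, 7, 0].

Step 1: column multipliers v_i = (∏_{j≠i}(α_i − α_j))^{−1} mod 13.
  i = 1 (α = 6): (6−7)(6−9)(6−11)(6−12) = (−1)·(−3)·(−5)·(−6) = 90 ≡ 12, so v_1 = 12^{−1} = 12 (mod 13).
  i = 2 (α = 7): (7−6)(7−9)(7−11)(7−12) = 1·(−2)·(−4)·(−5) = −40 ≡ 12, so v_2 = 12^{−1} = 12 (mod 13).
  i = 3 (α = 9): (9−6)(9−7)(9−11)(9−12) = 3·2·(−2)·(−3) = 36 ≡ 10, so v_3 = 10^{−1} = 4 (mod 13).
  i = 4 (α = 11): (11−6)(11−7)(11−9)(11−12) = 5·4·2·(−1) = −40 ≡ 12, so v_4 = 12^{−1} = 12 (mod 13).
  i = 5 (α = 12): (12−6)(12−7)(12−9)(12−11) = 6·5·3·1 = 90 ≡ 12, so v_5 = 12^{−1} = 12 (mod 13).
  v = [12, 12, 4, 12, 12].
Step 2: syndromes of r = [3, 9, 0, 7, 0] (all sums mod 13).
  S_0 = Σ v_i r_i = 12·3 + 12·9 + 4·0 + 12·7 + 12·0 = 228 ≡ 7.
  S_1 = Σ v_i α_i r_i = 12·6·3 + 12·7·9 + 4·9·0 + 12·11·7 + 12·12·0 = 1896 ≡ 11.
  α_i^2 mod 13 = [10, 10, 3, 4, 1].
  S_2 = Σ v_i α_i^2 r_i = 12·10·3 + 12·10·9 + 4·3·0 + 12·4·7 + 12·1·0 = 1776 ≡ 8.
  S = (7, 11, 8) ≠ 0, so r is not a codeword (an error is present).
Step 3: locate the error. For a single error e at position i, S_ℓ = v_i·e·α_i^ℓ, so α_err = S_1/S_0.
  S_0^{−1} = 7^{−1} = 2 (mod 13), so α_err = 11·2 = 22 ≡ 9 = α_3. Error position i = 3.
  Consistency check: S_2/S_1 = 8·6 = 48 ≡ 9 = α_err ✓ (single-error assumption holds).
Step 4: error magnitude e = S_0/v_3 = S_0·∏_{j≠3}(α_3 − α_j) = 7·10 = 70 ≡ 5 (mod 13).
Step 5: correct position 3: c_3 = r_3 − e = 0 − 5 ≡ 8 (mod 13). Hence c = [3, 9, 8, 7, 0].
  Check: interpolating c through the α_i gives m(x) = 6 + 6·x (degree < 2) with m(α_i) = c_i for every i, so c is indeed a codeword.


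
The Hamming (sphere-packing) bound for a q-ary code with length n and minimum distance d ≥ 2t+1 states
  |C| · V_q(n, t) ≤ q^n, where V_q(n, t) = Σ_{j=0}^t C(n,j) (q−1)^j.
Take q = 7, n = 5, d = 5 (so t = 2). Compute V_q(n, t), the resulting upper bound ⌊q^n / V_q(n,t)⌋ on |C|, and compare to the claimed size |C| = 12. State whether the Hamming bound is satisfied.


V_q(n, t) = 391, q^n = 16807, Hamming bound = 42, |C| = 12 ≤ bound (satisfied).

Step 1: Compute V_q(n, t) = Σ_{j=0}^2 C(n, j) (q−1)^j.
  j = 0: C(5,0)·(6)^0 = 1·1 = 1.
  j = 1: C(5,1)·(6)^1 = 5·6 = 30.
  j = 2: C(5,2)·(6)^2 = 10·36 = 360.
  V_q(n, t) = 1 + 30 + 360 = 391.
Step 2: q^n = 7^5 = 16807.
Step 3: Hamming bound ⌊q^n / V_q(n,t)⌋ = ⌊16807/391⌋ = 42.
Step 4: Compare |C| = 12 to 42: satisfied.
The claimed |C| lies below the Hamming bound.


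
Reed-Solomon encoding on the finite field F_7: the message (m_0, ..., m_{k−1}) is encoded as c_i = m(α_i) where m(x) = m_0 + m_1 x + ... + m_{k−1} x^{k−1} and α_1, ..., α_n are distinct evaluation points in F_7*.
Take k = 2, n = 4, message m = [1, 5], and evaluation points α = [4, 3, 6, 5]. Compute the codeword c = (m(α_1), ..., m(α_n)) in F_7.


c = [0, 2, 3, 5]

Message polynomial: m(x) = 1 + 5·x (mod 7).
For each evaluation point α_i, compute m(α_i) mod 7:
  α_1 = 4: Horner steps 5 → 0, so m(4) = 0.
  α_2 = 3: Horner steps 5 → 2, so m(3) = 2.
  α_3 = 6: Horner steps 5 → 3, so m(6) = 3.
  α_4 = 5: Horner steps 5 → 5, so m(5) = 5.
Codeword c = [0, 2, 3, 5] ∈ F_7^4.


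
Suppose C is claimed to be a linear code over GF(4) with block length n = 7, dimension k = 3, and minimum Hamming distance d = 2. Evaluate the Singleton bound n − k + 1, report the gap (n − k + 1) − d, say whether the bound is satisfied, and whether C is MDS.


Singleton RHS = n − k + 1 = 5, slack = 3, bound satisfied, not MDS.

Singleton bound: d ≤ n − k + 1.
Here n = 7, k = 3, so n − k + 1 = 5.
Given d = 2, check d ≤ 5: YES.
Slack = (n − k + 1) − d = 3.
The code is NOT MDS (slack = 3 > 0).
Description: the claimed parameters are [7, 3, 2]_4; such a code would be non-MDS.


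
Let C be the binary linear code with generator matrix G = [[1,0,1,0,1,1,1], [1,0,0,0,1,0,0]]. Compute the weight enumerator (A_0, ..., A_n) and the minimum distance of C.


Weight distribution: A_0 = 1, A_2 = 1, A_3 = 1, A_5 = 1. Minimum distance d = 2.

Enumerate all 2^2 = 4 messages m ∈ F_2^2.
For each, compute codeword c = mG in F_2^7, then tally its weight.
  m = 00 → c = 0000000, weight = 0.
  m = 10 → c = 1010111, weight = 5.
  m = 01 → c = 1000100, weight = 2.
  m = 11 → c = 0010011, weight = 3.
Tally weights:
  weight 0: 1 codewords.
  weight 2: 1 codewords.
  weight 3: 1 codewords.
  weight 5: 1 codewords.
Minimum distance d = smallest w > 0 with A_w > 0 = 2.
Sanity: Σ A_w = 4 = 2^2 = 4 ✓.


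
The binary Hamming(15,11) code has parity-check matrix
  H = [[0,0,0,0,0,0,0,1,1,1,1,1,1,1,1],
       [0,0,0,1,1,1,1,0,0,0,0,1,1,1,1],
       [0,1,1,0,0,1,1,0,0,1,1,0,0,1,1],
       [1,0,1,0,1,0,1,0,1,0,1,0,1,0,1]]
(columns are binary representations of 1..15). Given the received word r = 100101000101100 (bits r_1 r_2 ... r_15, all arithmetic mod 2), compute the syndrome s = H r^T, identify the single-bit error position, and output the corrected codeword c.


s = (1, 0, 0, 0)^T, error position = 8, corrected codeword c = 100101010101100

Compute s = H r^T mod 2 one row at a time:
  s_1 = 0 + 0 + 1 + 0 + 1 + 1 + 0 + 0 = 3 ≡ 1 (mod 2).
  s_2 = 1 + 0 + 1 + 0 + 1 + 1 + 0 + 0 = 4 ≡ 0 (mod 2).
  s_3 = 0 + 0 + 1 + 0 + 1 + 0 + 0 + 0 = 2 ≡ 0 (mod 2).
  s_4 = 1 + 0 + 0 + 0 + 0 + 0 + 1 + 0 = 2 ≡ 0 (mod 2).
s = (1, 0, 0, 0)^T — this equals column 8 of H (binary 1000), so error is at position 8.
Correct: flip bit 8 of r = 100101000101100 to get c = 100101010101100.


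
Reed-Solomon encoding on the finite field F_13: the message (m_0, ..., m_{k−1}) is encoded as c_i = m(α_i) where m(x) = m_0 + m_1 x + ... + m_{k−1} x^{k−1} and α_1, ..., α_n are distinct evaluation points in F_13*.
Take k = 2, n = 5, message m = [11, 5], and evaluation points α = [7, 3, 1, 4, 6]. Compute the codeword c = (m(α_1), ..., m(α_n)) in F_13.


c = [7, 0, 3, 5, 2]

Message polynomial: m(x) = 11 + 5·x (mod 13).
For each evaluation point α_i, compute m(α_i) mod 13:
  α_1 = 7: Horner steps 5 → 7, so m(7) = 7.
  α_2 = 3: Horner steps 5 → 0, so m(3) = 0.
  α_3 = 1: Horner steps 5 → 3, so m(1) = 3.
  α_4 = 4: Horner steps 5 → 5, so m(4) = 5.
  α_5 = 6: Horner steps 5 → 2, so m(6) = 2.
Codeword c = [7, 0, 3, 5, 2] ∈ F_13^5.


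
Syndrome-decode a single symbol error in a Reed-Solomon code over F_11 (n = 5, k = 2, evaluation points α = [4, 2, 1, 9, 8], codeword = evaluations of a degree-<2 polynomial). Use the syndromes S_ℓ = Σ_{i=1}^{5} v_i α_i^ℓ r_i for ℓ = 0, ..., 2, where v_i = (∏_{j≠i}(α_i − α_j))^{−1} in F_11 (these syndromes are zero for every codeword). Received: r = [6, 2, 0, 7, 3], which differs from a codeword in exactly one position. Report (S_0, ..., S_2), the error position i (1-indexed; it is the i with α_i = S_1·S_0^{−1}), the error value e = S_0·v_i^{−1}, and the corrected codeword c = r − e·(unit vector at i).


S = (7, 8, 6), error at position 4, error magnitude e = 2, c = [6, 2, 0, 5, 3].

Step 1: column multipliers v_i = (∏_{j≠i}(α_i − α_j))^{−1} mod 11.
  i = 1 (α = 4): (4−2)(4−1)(4−9)(4−8) = 2·3·(−5)·(−4) = 120 ≡ 10, so v_1 = 10^{−1} = 10 (mod 11).
  i = 2 (α = 2): (2−4)(2−1)(2−9)(2−8) = (−2)·1·(−7)·(−6) = −84 ≡ 4, so v_2 = 4^{−1} = 3 (mod 11).
  i = 3 (α = 1): (1−4)(1−2)(1−9)(1−8) = (−3)·(−1)·(−8)·(−7) = 168 ≡ 3, so v_3 = 3^{−1} = 4 (mod 11).
  i = 4 (α = 9): (9−4)(9−2)(9−1)(9−8) = 5·7·8·1 = 280 ≡ 5, so v_4 = 5^{−1} = 9 (mod 11).
  i = 5 (α = 8): (8−4)(8−2)(8−1)(8−9) = 4·6·7·(−1) = −168 ≡ 8, so v_5 = 8^{−1} = 7 (mod 11).
  v = [10, 3, 4, 9, 7].
Step 2: syndromes of r = [6, 2, 0, 7, 3] (all sums mod 11).
  S_0 = Σ v_i r_i = 10·6 + 3·2 + 4·0 + 9·7 + 7·3 = 150 ≡ 7.
  S_1 = Σ v_i α_i r_i = 10·4·6 + 3·2·2 + 4·1·0 + 9·9·7 + 7·8·3 = 987 ≡ 8.
  α_i^2 mod 11 = [5, 4, 1, 4, 9].
  S_2 = Σ v_i α_i^2 r_i = 10·5·6 + 3·4·2 + 4·1·0 + 9·4·7 + 7·9·3 = 765 ≡ 6.
  S = (7, 8, 6) ≠ 0, so r is not a codeword (an error is present).
Step 3: locate the error. For a single error e at position i, S_ℓ = v_i·e·α_i^ℓ, so α_err = S_1/S_0.
  S_0^{−1} = 7^{−1} = 8 (mod 11), so α_err = 8·8 = 64 ≡ 9 = α_4. Error position i = 4.
  Consistency check: S_2/S_1 = 6·7 = 42 ≡ 9 = α_err ✓ (single-error assumption holds).
Step 4: error magnitude e = S_0/v_4 = S_0·∏_{j≠4}(α_4 − α_j) = 7·5 = 35 ≡ 2 (mod 11).
Step 5: correct position 4: c_4 = r_4 − e = 7 − 2 ≡ 5 (mod 11). Hence c = [6, 2, 0, 5, 3].
  Check: interpolating c through the α_i gives m(x) = 9 + 2·x (degree < 2) with m(α_i) = c_i for every i, so c is indeed a codeword.


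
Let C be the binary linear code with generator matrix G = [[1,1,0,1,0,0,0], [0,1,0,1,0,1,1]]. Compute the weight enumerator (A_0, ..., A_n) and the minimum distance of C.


Weight distribution: A_0 = 1, A_3 = 2, A_4 = 1. Minimum distance d = 3.

Enumerate all 2^2 = 4 messages m ∈ F_2^2.
For each, compute codeword c = mG in F_2^7, then tally its weight.
  m = 00 → c = 0000000, weight = 0.
  m = 10 → c = 1101000, weight = 3.
  m = 01 → c = 0101011, weight = 4.
  m = 11 → c = 1000011, weight = 3.
Tally weights:
  weight 0: 1 codewords.
  weight 3: 2 codewords.
  weight 4: 1 codewords.
Minimum distance d = smallest w > 0 with A_w > 0 = 3.
Sanity: Σ A_w = 4 = 2^2 = 4 ✓.


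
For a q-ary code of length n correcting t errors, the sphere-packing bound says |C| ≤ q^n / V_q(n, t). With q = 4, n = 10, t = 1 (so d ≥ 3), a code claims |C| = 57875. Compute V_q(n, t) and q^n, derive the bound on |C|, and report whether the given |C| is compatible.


V_q(n, t) = 31, q^n = 1048576, Hamming bound = 33825, |C| = 57875 > bound (violated).

Step 1: Compute V_q(n, t) = Σ_{j=0}^1 C(n, j) (q−1)^j.
  j = 0: C(10,0)·(3)^0 = 1·1 = 1.
  j = 1: C(10,1)·(3)^1 = 10·3 = 30.
  V_q(n, t) = 1 + 30 = 31.
Step 2: q^n = 4^10 = 1048576.
Step 3: Hamming bound ⌊q^n / V_q(n,t)⌋ = ⌊1048576/31⌋ = 33825.
Step 4: Compare |C| = 57875 to 33825: violated.
The claimed |C| lies above the Hamming bound, so no 4-ary code of length 10 with d ≥ 3 can have 57875 codewords.


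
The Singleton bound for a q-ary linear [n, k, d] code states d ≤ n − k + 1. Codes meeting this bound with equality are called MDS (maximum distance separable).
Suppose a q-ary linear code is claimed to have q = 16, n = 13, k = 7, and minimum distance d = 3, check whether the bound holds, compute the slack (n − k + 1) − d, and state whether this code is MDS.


Singleton RHS = n − k + 1 = 7, slack = 4, bound satisfied, not MDS.

Singleton bound: d ≤ n − k + 1.
Here n = 13, k = 7, so n − k + 1 = 7.
Given d = 3, check d ≤ 7: YES.
Slack = (n − k + 1) − d = 4.
The code is NOT MDS (slack = 4 > 0).
Description: the claimed parameters are [13, 7, 3]_16; such a code would be non-MDS.


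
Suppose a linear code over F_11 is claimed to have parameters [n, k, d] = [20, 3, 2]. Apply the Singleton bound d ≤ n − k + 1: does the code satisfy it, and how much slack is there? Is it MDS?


Singleton RHS = n − k + 1 = 18, slack = 16, bound satisfied, not MDS.

Singleton bound: d ≤ n − k + 1.
Here n = 20, k = 3, so n − k + 1 = 18.
Given d = 2, check d ≤ 18: YES.
Slack = (n − k + 1) − d = 16.
The code is NOT MDS (slack = 16 > 0).
Description: the claimed parameters are [20, 3, 2]_11; such a code would be non-MDS.


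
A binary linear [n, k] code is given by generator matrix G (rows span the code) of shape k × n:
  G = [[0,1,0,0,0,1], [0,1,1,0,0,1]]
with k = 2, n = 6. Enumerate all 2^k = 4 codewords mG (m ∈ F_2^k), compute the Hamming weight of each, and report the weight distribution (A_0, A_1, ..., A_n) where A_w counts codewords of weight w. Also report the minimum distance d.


Weight distribution: A_0 = 1, A_1 = 1, A_2 = 1, A_3 = 1. Minimum distance d = 1.

Enumerate all 2^2 = 4 messages m ∈ F_2^2.
For each, compute codeword c = mG in F_2^6, then tally its weight.
  m = 00 → c = 000000, weight = 0.
  m = 10 → c = 010001, weight = 2.
  m = 01 → c = 011001, weight = 3.
  m = 11 → c = 001000, weight = 1.
Tally weights:
  weight 0: 1 codewords.
  weight 1: 1 codewords.
  weight 2: 1 codewords.
  weight 3: 1 codewords.
Minimum distance d = smallest w > 0 with A_w > 0 = 1.
Sanity: Σ A_w = 4 = 2^2 = 4 ✓.


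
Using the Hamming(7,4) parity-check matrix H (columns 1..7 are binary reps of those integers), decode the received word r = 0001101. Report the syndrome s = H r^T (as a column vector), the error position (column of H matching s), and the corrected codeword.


s = (1, 1, 0)^T, error position = 6, corrected codeword c = 0001111

Compute s = H r^T mod 2 one row at a time:
  s_1 = 1 + 1 + 0 + 1 = 3 ≡ 1 (mod 2).
  s_2 = 0 + 0 + 0 + 1 = 1 ≡ 1 (mod 2).
  s_3 = 0 + 0 + 1 + 1 = 2 ≡ 0 (mod 2).
s = (1, 1, 0)^T — this equals column 6 of H (binary 110), so error is at position 6.
Correct: flip bit 6 of r = 0001101 to get c = 0001111.


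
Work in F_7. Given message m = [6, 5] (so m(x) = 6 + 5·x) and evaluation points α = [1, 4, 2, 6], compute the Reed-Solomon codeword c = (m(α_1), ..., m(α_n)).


c = [4, 5, 2, 1]

Message polynomial: m(x) = 6 + 5·x (mod 7).
For each evaluation point α_i, compute m(α_i) mod 7:
  α_1 = 1: Horner steps 5 → 4, so m(1) = 4.
  α_2 = 4: Horner steps 5 → 5, so m(4) = 5.
  α_3 = 2: Horner steps 5 → 2, so m(2) = 2.
  α_4 = 6: Horner steps 5 → 1, so m(6) = 1.
Codeword c = [4, 5, 2, 1] ∈ F_7^4.


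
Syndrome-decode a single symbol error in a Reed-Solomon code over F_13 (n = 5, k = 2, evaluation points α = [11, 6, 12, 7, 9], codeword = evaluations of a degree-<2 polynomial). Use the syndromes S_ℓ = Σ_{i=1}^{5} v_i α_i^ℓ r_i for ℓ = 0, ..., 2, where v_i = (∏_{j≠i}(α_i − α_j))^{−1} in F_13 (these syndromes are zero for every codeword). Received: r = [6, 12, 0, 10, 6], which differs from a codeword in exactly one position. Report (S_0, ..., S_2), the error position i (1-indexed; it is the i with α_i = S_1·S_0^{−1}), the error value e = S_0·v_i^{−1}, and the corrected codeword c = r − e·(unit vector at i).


S = (9, 8, 10), error at position 1, error magnitude e = 4, c = [2, 12, 0, 10, 6].

Step 1: column multipliers v_i = (∏_{j≠i}(α_i − α_j))^{−1} mod 13.
  i = 1 (α = 11): (11−6)(11−12)(11−7)(11−9) = 5·(−1)·4·2 = −40 ≡ 12, so v_1 = 12^{−1} = 12 (mod 13).
  i = 2 (α = 6): (6−11)(6−12)(6−7)(6−9) = (−5)·(−6)·(−1)·(−3) = 90 ≡ 12, so v_2 = 12^{−1} = 12 (mod 13).
  i = 3 (α = 12): (12−11)(12−6)(12−7)(12−9) = 1·6·5·3 = 90 ≡ 12, so v_3 = 12^{−1} = 12 (mod 13).
  i = 4 (α = 7): (7−11)(7−6)(7−12)(7−9) = (−4)·1·(−5)·(−2) = −40 ≡ 12, so v_4 = 12^{−1} = 12 (mod 13).
  i = 5 (α = 9): (9−11)(9−6)(9−12)(9−7) = (−2)·3·(−3)·2 = 36 ≡ 10, so v_5 = 10^{−1} = 4 (mod 13).
  v = [12, 12, 12, 12, 4].
Step 2: syndromes of r = [6, 12, 0, 10, 6] (all sums mod 13).
  S_0 = Σ v_i r_i = 12·6 + 12·12 + 12·0 + 12·10 + 4·6 = 360 ≡ 9.
  S_1 = Σ v_i α_i r_i = 12·11·6 + 12·6·12 + 12·12·0 + 12·7·10 + 4·9·6 = 2712 ≡ 8.
  α_i^2 mod 13 = [4, 10, 1, 10, 3].
  S_2 = Σ v_i α_i^2 r_i = 12·4·6 + 12·10·12 + 12·1·0 + 12·10·10 + 4·3·6 = 3000 ≡ 10.
  S = (9, 8, 10) ≠ 0, so r is not a codeword (an error is present).
Step 3: locate the error. For a single error e at position i, S_ℓ = v_i·e·α_i^ℓ, so α_err = S_1/S_0.
  S_0^{−1} = 9^{−1} = 3 (mod 13), so α_err = 8·3 = 24 ≡ 11 = α_1. Error position i = 1.
  Consistency check: S_2/S_1 = 10·5 = 50 ≡ 11 = α_err ✓ (single-error assumption holds).
Step 4: error magnitude e = S_0/v_1 = S_0·∏_{j≠1}(α_1 − α_j) = 9·12 = 108 ≡ 4 (mod 13).
Step 5: correct position 1: c_1 = r_1 − e = 6 − 4 ≡ 2 (mod 13). Hence c = [2, 12, 0, 10, 6].
  Check: interpolating c through the α_i gives m(x) = 11 + 11·x (degree < 2) with m(α_i) = c_i for every i, so c is indeed a codeword.


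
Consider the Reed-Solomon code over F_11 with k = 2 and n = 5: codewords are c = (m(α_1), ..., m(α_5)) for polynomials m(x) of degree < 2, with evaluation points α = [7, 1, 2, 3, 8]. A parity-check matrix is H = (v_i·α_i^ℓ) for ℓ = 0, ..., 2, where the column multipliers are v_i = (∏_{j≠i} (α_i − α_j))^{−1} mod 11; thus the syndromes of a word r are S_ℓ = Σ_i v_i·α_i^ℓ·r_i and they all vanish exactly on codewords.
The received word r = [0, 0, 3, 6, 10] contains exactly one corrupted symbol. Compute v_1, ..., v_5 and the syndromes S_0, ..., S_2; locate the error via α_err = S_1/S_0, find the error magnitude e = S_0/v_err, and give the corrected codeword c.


S = (4, 6, 9), error at position 1, error magnitude e = 4, c = [7, 0, 3, 6, 10].

Step 1: column multipliers v_i = (∏_{j≠i}(α_i − α_j))^{−1} mod 11.
  i = 1 (α = 7): (7−1)(7−2)(7−3)(7−8) = 6·5·4·(−1) = −120 ≡ 1, so v_1 = 1^{−1} = 1 (mod 11).
  i = 2 (α = 1): (1−7)(1−2)(1−3)(1−8) = (−6)·(−1)·(−2)·(−7) = 84 ≡ 7, so v_2 = 7^{−1} = 8 (mod 11).
  i = 3 (α = 2): (2−7)(2−1)(2−3)(2−8) = (−5)·1·(−1)·(−6) = −30 ≡ 3, so v_3 = 3^{−1} = 4 (mod 11).
  i = 4 (α = 3): (3−7)(3−1)(3−2)(3−8) = (−4)·2·1·(−5) = 40 ≡ 7, so v_4 = 7^{−1} = 8 (mod 11).
  i = 5 (α = 8): (8−7)(8−1)(8−2)(8−3) = 1·7·6·5 = 210 ≡ 1, so v_5 = 1^{−1} = 1 (mod 11).
  v = [1, 8, 4, 8, 1].
Step 2: syndromes of r = [0, 0, 3, 6, 10] (all sums mod 11).
  S_0 = Σ v_i r_i = 1·0 + 8·0 + 4·3 + 8·6 + 1·10 = 70 ≡ 4.
  S_1 = Σ v_i α_i r_i = 1·7·0 + 8·1·0 + 4·2·3 + 8·3·6 + 1·8·10 = 248 ≡ 6.
  α_i^2 mod 11 = [5, 1, 4, 9, 9].
  S_2 = Σ v_i α_i^2 r_i = 1·5·0 + 8·1·0 + 4·4·3 + 8·9·6 + 1·9·10 = 570 ≡ 9.
  S = (4, 6, 9) ≠ 0, so r is not a codeword (an error is present).
Step 3: locate the error. For a single error e at position i, S_ℓ = v_i·e·α_i^ℓ, so α_err = S_1/S_0.
  S_0^{−1} = 4^{−1} = 3 (mod 11), so α_err = 6·3 = 18 ≡ 7 = α_1. Error position i = 1.
  Consistency check: S_2/S_1 = 9·2 = 18 ≡ 7 = α_err ✓ (single-error assumption holds).
Step 4: error magnitude e = S_0/v_1 = S_0·∏_{j≠1}(α_1 − α_j) = 4·1 = 4 ≡ 4 (mod 11).
Step 5: correct position 1: c_1 = r_1 − e = 0 − 4 ≡ 7 (mod 11). Hence c = [7, 0, 3, 6, 10].
  Check: interpolating c through the α_i gives m(x) = 8 + 3·x (degree < 2) with m(α_i) = c_i for every i, so c is indeed a codeword.
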